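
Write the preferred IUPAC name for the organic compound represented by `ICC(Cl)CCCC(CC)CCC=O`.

The longest chain bearing the –CHO group is 9 carbons long (nonane).
An aldehyde (terminal –CHO) is the principal characteristic group, giving the suffix -al.
The numbering direction is chosen so that the aldehyde carbon is C-1 by definition.
With this numbering: a chloro group at C-8; an ethyl group at C-4; an iodo group at C-9.
The substituents are ordered alphabetically, ignoring any di-/tri- multipliers.
Putting it together: 8-chloro-4-ethyl-9-iodononanal.

8-chloro-4-ethyl-9-iodononanal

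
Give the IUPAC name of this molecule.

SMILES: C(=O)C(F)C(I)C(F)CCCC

Counting along the main chain through the –CHO group gives 8 carbons: the parent is octane.
The principal characteristic group is an aldehyde (terminal –CHO), named with the suffix -al.
The numbering direction is chosen so that the aldehyde carbon is C-1 by definition.
That gives fluoro groups at C-2 and C-4; an iodo group at C-3.
Prefixes are listed alphabetically: fluoro, iodo.
Putting it together: 2,4-difluoro-3-iodooctanal.

2,4-difluoro-3-iodooctanal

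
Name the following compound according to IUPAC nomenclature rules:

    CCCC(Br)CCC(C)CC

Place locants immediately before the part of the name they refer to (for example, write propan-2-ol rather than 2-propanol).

The longest carbon chain is 9 atoms: the parent is nonane.
Choose the numbering such that the substituent locant set {3,6} is lower than {4,7} at the first point of difference.
With this numbering: a bromo group at C-6; a methyl group at C-3.
Prefixes are listed alphabetically: bromo, methyl.
Assembling the pieces gives 6-bromo-3-methylnonane.

6-bromo-3-methylnonane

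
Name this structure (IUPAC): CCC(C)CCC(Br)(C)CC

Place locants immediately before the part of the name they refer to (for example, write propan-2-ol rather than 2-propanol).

The longest carbon chain is 8 atoms: the parent is octane.
Choose the numbering such that the substituent locant set {3,3,6} is lower than {3,6,6} at the first point of difference.
With this numbering: a bromo group at C-3; methyl groups at C-3 and C-6.
The substituents are ordered alphabetically, ignoring any di-/tri- multipliers.
The name is 3-bromo-3,6-dimethyloctane.

3-bromo-3,6-dimethyloctane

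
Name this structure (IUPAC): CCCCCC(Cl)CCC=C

5-chlorodec-1-ene

Counting along the main chain through the multiple bond gives 10 carbons: the parent is decane.
The chain contains a C=C double bond, so the unsaturation ending is -ene.
Number the chain so that numbering from this end puts the double bond at C-1 rather than C-9.
With this numbering: the double bond between C-1 and C-2; a chloro group at C-5.
Putting it together: 5-chlorodec-1-ene.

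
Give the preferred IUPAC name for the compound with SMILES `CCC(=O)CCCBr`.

Counting along the main chain through the carbonyl gives 6 carbons: the parent is hexane.
The principal characteristic group is a ketone (C=O on an internal carbon), named with the suffix -one.
Number the chain so that numbering from this end puts the carbonyl group at C-3 rather than C-4.
With this numbering: the carbonyl at C-3; a bromo group at C-6.
Assembling the pieces gives 6-bromohexan-3-one.

6-bromohexan-3-one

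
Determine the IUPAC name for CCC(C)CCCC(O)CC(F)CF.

The longest carbon chain that includes the –OH group has 10 carbons, so the parent hydride is decane.
The principal characteristic group is an alcohol (–OH), named with the suffix -ol.
The numbering direction is chosen so that numbering from this end puts the hydroxyl group at C-4 rather than C-7.
With this numbering: the hydroxyl at C-4; fluoro groups at C-1 and C-2; a methyl group at C-8.
Substituent prefixes are cited in alphabetical order (multiplying prefixes like di-/tri- are ignored for ordering).
Putting it together: 1,2-difluoro-8-methyldecan-4-ol.

1,2-difluoro-8-methyldecan-4-ol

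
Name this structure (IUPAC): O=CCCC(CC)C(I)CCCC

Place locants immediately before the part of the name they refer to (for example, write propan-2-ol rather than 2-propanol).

The longest chain bearing the –CHO group is 9 carbons long (nonane).
The highest-priority functional group is an aldehyde (terminal –CHO), so the name ends in -al.
The numbering direction is chosen so that the aldehyde carbon is C-1 by definition.
That gives an ethyl group at C-4; an iodo group at C-5.
Prefixes are listed alphabetically: ethyl, iodo.
The name is 4-ethyl-5-iodononanal.

4-ethyl-5-iodononanal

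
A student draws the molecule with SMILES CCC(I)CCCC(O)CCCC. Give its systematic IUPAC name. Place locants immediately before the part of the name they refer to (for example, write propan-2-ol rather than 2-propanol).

9-iodoundecan-5-ol

The longest chain bearing the –OH group is 11 carbons long (undecane).
The highest-priority functional group is an alcohol (–OH), so the name ends in -ol.
The numbering direction is chosen so that numbering from this end puts the hydroxyl group at C-5 rather than C-7.
With this numbering: the hydroxyl at C-5; an iodo group at C-9.
Assembling the pieces gives 9-iodoundecan-5-ol.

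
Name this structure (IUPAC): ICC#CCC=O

5-iodopent-3-ynal

The longest carbon chain that includes the –CHO group and the multiple bond has 5 carbons, so the parent hydride is pentane.
The principal characteristic group is an aldehyde (terminal –CHO), named with the suffix -al.
There is one C≡C triple bond, indicated by the ending -yne.
Choose the numbering such that the aldehyde carbon is C-1 by definition.
That gives the triple bond between C-3 and C-4; an iodo group at C-5.
Putting it together: 5-iodopent-3-ynal.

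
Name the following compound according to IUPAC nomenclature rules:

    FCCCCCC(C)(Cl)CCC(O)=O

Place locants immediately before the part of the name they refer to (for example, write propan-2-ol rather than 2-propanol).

The longest carbon chain that includes the –COOH group has 9 carbons, so the parent hydride is nonane.
The principal characteristic group is a carboxylic acid (terminal –COOH), named with the suffix -oic acid.
Number the chain so that the carboxylic acid carbon is C-1 by definition.
That gives a chloro group at C-4; a fluoro group at C-9; a methyl group at C-4.
The substituents are ordered alphabetically, ignoring any di-/tri- multipliers.
Putting it together: 4-chloro-9-fluoro-4-methylnonanoic acid.

4-chloro-9-fluoro-4-methylnonanoic acid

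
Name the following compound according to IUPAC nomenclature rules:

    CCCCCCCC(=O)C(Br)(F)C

Counting along the main chain through the carbonyl gives 10 carbons: the parent is decane.
The principal characteristic group is a ketone (C=O on an internal carbon), named with the suffix -one.
Choose the numbering such that numbering from this end puts the carbonyl group at C-3 rather than C-8.
That gives the carbonyl at C-3; a bromo group at C-2; a fluoro group at C-2.
Prefixes are listed alphabetically: bromo, fluoro.
Assembling the pieces gives 2-bromo-2-fluorodecan-3-one.

2-bromo-2-fluorodecan-3-one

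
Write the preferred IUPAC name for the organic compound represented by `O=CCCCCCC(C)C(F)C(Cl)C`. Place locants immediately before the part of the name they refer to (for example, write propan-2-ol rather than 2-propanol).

The longest chain bearing the –CHO group is 10 carbons long (decane).
The principal characteristic group is an aldehyde (terminal –CHO), named with the suffix -al.
Number the chain so that the aldehyde carbon is C-1 by definition.
That gives a chloro group at C-9; a fluoro group at C-8; a methyl group at C-7.
Prefixes are listed alphabetically: chloro, fluoro, methyl.
Assembling the pieces gives 9-chloro-8-fluoro-7-methyldecanal.

9-chloro-8-fluoro-7-methyldecanal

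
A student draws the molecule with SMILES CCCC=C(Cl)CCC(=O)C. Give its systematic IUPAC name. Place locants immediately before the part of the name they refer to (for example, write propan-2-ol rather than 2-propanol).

The longest carbon chain that includes the carbonyl and the multiple bond has 9 carbons, so the parent hydride is nonane.
The highest-priority functional group is a ketone (C=O on an internal carbon), so the name ends in -one.
There is one C=C double bond, indicated by the ending -ene.
Number the chain so that numbering from this end puts the carbonyl group at C-2 rather than C-8.
With this numbering: the carbonyl at C-2; the double bond between C-5 and C-6; a chloro group at C-5.
The name is 5-chloronon-5-en-2-one.

5-chloronon-5-en-2-one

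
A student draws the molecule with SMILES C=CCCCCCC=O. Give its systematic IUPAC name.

Counting along the main chain through the –CHO group and the multiple bond gives 8 carbons: the parent is octane.
An aldehyde (terminal –CHO) is the principal characteristic group, giving the suffix -al.
A C=C double bond in the chain gives the infix -ene-.
The numbering direction is chosen so that the aldehyde carbon is C-1 by definition.
That gives the double bond between C-7 and C-8.
Assembling the pieces gives oct-7-enal.

oct-7-enal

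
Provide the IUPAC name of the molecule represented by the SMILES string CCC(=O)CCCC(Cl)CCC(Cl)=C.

7,10-dichloroundec-10-en-3-one

Counting along the main chain through the carbonyl and the multiple bond gives 11 carbons: the parent is undecane.
A ketone (C=O on an internal carbon) is the principal characteristic group, giving the suffix -one.
A C=C double bond in the chain gives the infix -ene-.
Number the chain so that numbering from this end puts the carbonyl group at C-3 rather than C-9.
This places the carbonyl at C-3; the double bond between C-10 and C-11; chloro groups at C-7 and C-10.
The name is 7,10-dichloroundec-10-en-3-one.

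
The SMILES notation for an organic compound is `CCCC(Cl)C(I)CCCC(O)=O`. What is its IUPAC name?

Counting along the main chain through the –COOH group gives 9 carbons: the parent is nonane.
The highest-priority functional group is a carboxylic acid (terminal –COOH), so the name ends in -oic acid.
Choose the numbering such that the carboxylic acid carbon is C-1 by definition.
That gives a chloro group at C-6; an iodo group at C-5.
Prefixes are listed alphabetically: chloro, iodo.
Assembling the pieces gives 6-chloro-5-iodononanoic acid.

6-chloro-5-iodononanoic acid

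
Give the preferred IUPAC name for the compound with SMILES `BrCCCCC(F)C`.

1-bromo-5-fluorohexane

The longest carbon chain is 6 atoms: the parent is hexane.
The numbering direction is chosen so that the substituent locant set {1,5} is lower than {2,6} at the first point of difference.
This places a bromo group at C-1; a fluoro group at C-5.
Substituent prefixes are cited in alphabetical order (multiplying prefixes like di-/tri- are ignored for ordering).
Putting it together: 1-bromo-5-fluorohexane.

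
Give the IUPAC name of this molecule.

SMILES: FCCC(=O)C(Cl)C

The longest carbon chain that includes the carbonyl has 5 carbons, so the parent hydride is pentane.
A ketone (C=O on an internal carbon) is the principal characteristic group, giving the suffix -one.
Choose the numbering such that the substituent locant set {1,4} is lower than {2,5} at the first point of difference.
This places the carbonyl at C-3; a chloro group at C-4; a fluoro group at C-1.
Substituent prefixes are cited in alphabetical order (multiplying prefixes like di-/tri- are ignored for ordering).
Putting it together: 4-chloro-1-fluoropentan-3-one.

4-chloro-1-fluoropentan-3-one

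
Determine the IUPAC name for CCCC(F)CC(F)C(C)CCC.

5,7-difluoro-4-methyldecane

The longest carbon chain is 10 atoms: the parent is decane.
Choose the numbering such that the substituent locant set {4,5,7} is lower than {4,6,7} at the first point of difference.
That gives fluoro groups at C-5 and C-7; a methyl group at C-4.
Substituent prefixes are cited in alphabetical order (multiplying prefixes like di-/tri- are ignored for ordering).
Assembling the pieces gives 5,7-difluoro-4-methyldecane.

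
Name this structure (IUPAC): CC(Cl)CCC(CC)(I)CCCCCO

The longest carbon chain that includes the –OH group has 10 carbons, so the parent hydride is decane.
The highest-priority functional group is an alcohol (–OH), so the name ends in -ol.
Choose the numbering such that numbering from this end puts the hydroxyl group at C-1 rather than C-10.
With this numbering: the hydroxyl at C-1; a chloro group at C-9; an ethyl group at C-6; an iodo group at C-6.
The substituents are ordered alphabetically, ignoring any di-/tri- multipliers.
Assembling the pieces gives 9-chloro-6-ethyl-6-iododecan-1-ol.

9-chloro-6-ethyl-6-iododecan-1-ol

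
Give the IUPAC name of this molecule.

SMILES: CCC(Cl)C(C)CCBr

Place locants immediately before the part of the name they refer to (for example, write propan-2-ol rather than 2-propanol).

1-bromo-4-chloro-3-methylhexane

The parent chain contains 6 carbons (hexane).
Number the chain so that the substituent locant set {1,3,4} is lower than {3,4,6} at the first point of difference.
With this numbering: a bromo group at C-1; a chloro group at C-4; a methyl group at C-3.
The substituents are ordered alphabetically, ignoring any di-/tri- multipliers.
Assembling the pieces gives 1-bromo-4-chloro-3-methylhexane.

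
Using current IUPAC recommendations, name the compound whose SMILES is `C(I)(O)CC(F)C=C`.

3-fluoro-1-iodopent-4-en-1-ol

Counting along the main chain through the –OH group and the multiple bond gives 5 carbons: the parent is pentane.
The principal characteristic group is an alcohol (–OH), named with the suffix -ol.
The chain contains a C=C double bond, so the unsaturation ending is -ene.
The numbering direction is chosen so that numbering from this end puts the hydroxyl group at C-1 rather than C-5.
With this numbering: the hydroxyl at C-1; the double bond between C-4 and C-5; a fluoro group at C-3; an iodo group at C-1.
Substituent prefixes are cited in alphabetical order (multiplying prefixes like di-/tri- are ignored for ordering).
Putting it together: 3-fluoro-1-iodopent-4-en-1-ol.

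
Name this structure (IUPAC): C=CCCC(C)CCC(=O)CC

The longest chain bearing the carbonyl and the multiple bond is 10 carbons long (decane).
The highest-priority functional group is a ketone (C=O on an internal carbon), so the name ends in -one.
The chain contains a C=C double bond, so the unsaturation ending is -ene.
Number the chain so that numbering from this end puts the carbonyl group at C-3 rather than C-8.
This places the carbonyl at C-3; the double bond between C-9 and C-10; a methyl group at C-6.
The name is 6-methyldec-9-en-3-one.

6-methyldec-9-en-3-one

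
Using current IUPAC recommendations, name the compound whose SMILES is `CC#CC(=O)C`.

pent-3-yn-2-one

The longest chain bearing the carbonyl and the multiple bond is 5 carbons long (pentane).
A ketone (C=O on an internal carbon) is the principal characteristic group, giving the suffix -one.
There is one C≡C triple bond, indicated by the ending -yne.
Choose the numbering such that numbering from this end puts the carbonyl group at C-2 rather than C-4.
With this numbering: the carbonyl at C-2; the triple bond between C-3 and C-4.
Putting it together: pent-3-yn-2-one.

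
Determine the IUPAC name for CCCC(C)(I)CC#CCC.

The longest chain bearing the multiple bond is 9 carbons long (nonane).
The chain contains a C≡C triple bond, so the unsaturation ending is -yne.
The numbering direction is chosen so that numbering from this end puts the triple bond at C-3 rather than C-6.
This places the triple bond between C-3 and C-4; an iodo group at C-6; a methyl group at C-6.
The substituents are ordered alphabetically, ignoring any di-/tri- multipliers.
Putting it together: 6-iodo-6-methylnon-3-yne.

6-iodo-6-methylnon-3-yne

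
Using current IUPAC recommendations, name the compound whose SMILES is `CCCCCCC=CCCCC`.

dodec-5-ene

Counting along the main chain through the multiple bond gives 12 carbons: the parent is dodecane.
There is one C=C double bond, indicated by the ending -ene.
The numbering direction is chosen so that numbering from this end puts the double bond at C-5 rather than C-7.
With this numbering: the double bond between C-5 and C-6.
Assembling the pieces gives dodec-5-ene.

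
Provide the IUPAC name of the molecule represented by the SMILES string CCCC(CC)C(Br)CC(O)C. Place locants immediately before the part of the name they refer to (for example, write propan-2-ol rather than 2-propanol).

4-bromo-5-ethyloctan-2-ol

Counting along the main chain through the –OH group gives 8 carbons: the parent is octane.
The highest-priority functional group is an alcohol (–OH), so the name ends in -ol.
The numbering direction is chosen so that numbering from this end puts the hydroxyl group at C-2 rather than C-7.
That gives the hydroxyl at C-2; a bromo group at C-4; an ethyl group at C-5.
The substituents are ordered alphabetically, ignoring any di-/tri- multipliers.
Putting it together: 4-bromo-5-ethyloctan-2-ol.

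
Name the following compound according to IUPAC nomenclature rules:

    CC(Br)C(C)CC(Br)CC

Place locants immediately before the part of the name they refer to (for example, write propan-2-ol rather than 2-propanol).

The longest continuous carbon chain has 7 atoms, so the parent hydride is heptane.
Number the chain so that the substituent locant set {2,3,5} is lower than {3,5,6} at the first point of difference.
That gives bromo groups at C-2 and C-5; a methyl group at C-3.
The substituents are ordered alphabetically, ignoring any di-/tri- multipliers.
The name is 2,5-dibromo-3-methylheptane.

2,5-dibromo-3-methylheptane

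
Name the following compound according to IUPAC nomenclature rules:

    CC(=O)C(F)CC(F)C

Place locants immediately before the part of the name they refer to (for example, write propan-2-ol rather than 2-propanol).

3,5-difluorohexan-2-one

The longest carbon chain that includes the carbonyl has 6 carbons, so the parent hydride is hexane.
A ketone (C=O on an internal carbon) is the principal characteristic group, giving the suffix -one.
Choose the numbering such that numbering from this end puts the carbonyl group at C-2 rather than C-5.
That gives the carbonyl at C-2; fluoro groups at C-3 and C-5.
Putting it together: 3,5-difluorohexan-2-one.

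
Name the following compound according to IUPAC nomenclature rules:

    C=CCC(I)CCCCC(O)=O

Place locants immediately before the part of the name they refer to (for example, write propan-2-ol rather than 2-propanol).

Counting along the main chain through the –COOH group and the multiple bond gives 9 carbons: the parent is nonane.
A carboxylic acid (terminal –COOH) is the principal characteristic group, giving the suffix -oic acid.
There is one C=C double bond, indicated by the ending -ene.
Number the chain so that the carboxylic acid carbon is C-1 by definition.
With this numbering: the double bond between C-8 and C-9; an iodo group at C-6.
Putting it together: 6-iodonon-8-enoic acid.

6-iodonon-8-enoic acid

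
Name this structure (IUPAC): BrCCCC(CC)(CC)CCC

The longest carbon chain is 7 atoms: the parent is heptane.
The numbering direction is chosen so that the substituent locant set {1,4,4} is lower than {4,4,7} at the first point of difference.
That gives a bromo group at C-1; two ethyl groups at C-4.
Prefixes are listed alphabetically: bromo, ethyl.
Assembling the pieces gives 1-bromo-4,4-diethylheptane.

1-bromo-4,4-diethylheptane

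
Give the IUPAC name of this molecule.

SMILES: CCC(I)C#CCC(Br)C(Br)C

7,8-dibromo-3-iodonon-4-yne

Counting along the main chain through the multiple bond gives 9 carbons: the parent is nonane.
The chain contains a C≡C triple bond, so the unsaturation ending is -yne.
The numbering direction is chosen so that numbering from this end puts the triple bond at C-4 rather than C-5.
With this numbering: the triple bond between C-4 and C-5; bromo groups at C-7 and C-8; an iodo group at C-3.
The substituents are ordered alphabetically, ignoring any di-/tri- multipliers.
Putting it together: 7,8-dibromo-3-iodonon-4-yne.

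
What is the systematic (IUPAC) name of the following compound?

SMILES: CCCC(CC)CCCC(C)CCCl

The parent chain contains 10 carbons (decane).
Choose the numbering such that the substituent locant set {1,3,7} is lower than {4,8,10} at the first point of difference.
This places a chloro group at C-1; an ethyl group at C-7; a methyl group at C-3.
The substituents are ordered alphabetically, ignoring any di-/tri- multipliers.
Putting it together: 1-chloro-7-ethyl-3-methyldecane.

1-chloro-7-ethyl-3-methyldecane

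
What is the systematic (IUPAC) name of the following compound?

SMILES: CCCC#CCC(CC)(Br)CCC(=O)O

The longest chain bearing the –COOH group and the multiple bond is 10 carbons long (decane).
The principal characteristic group is a carboxylic acid (terminal –COOH), named with the suffix -oic acid.
A C≡C triple bond in the chain gives the infix -yne-.
Choose the numbering such that the carboxylic acid carbon is C-1 by definition.
With this numbering: the triple bond between C-6 and C-7; a bromo group at C-4; an ethyl group at C-4.
Substituent prefixes are cited in alphabetical order (multiplying prefixes like di-/tri- are ignored for ordering).
Putting it together: 4-bromo-4-ethyldec-6-ynoic acid.

4-bromo-4-ethyldec-6-ynoic acid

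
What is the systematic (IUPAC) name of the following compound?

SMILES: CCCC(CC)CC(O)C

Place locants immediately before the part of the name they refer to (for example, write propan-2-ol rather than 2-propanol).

4-ethylheptan-2-ol

The longest chain bearing the –OH group is 7 carbons long (heptane).
The principal characteristic group is an alcohol (–OH), named with the suffix -ol.
Choose the numbering such that numbering from this end puts the hydroxyl group at C-2 rather than C-6.
With this numbering: the hydroxyl at C-2; an ethyl group at C-4.
Putting it together: 4-ethylheptan-2-ol.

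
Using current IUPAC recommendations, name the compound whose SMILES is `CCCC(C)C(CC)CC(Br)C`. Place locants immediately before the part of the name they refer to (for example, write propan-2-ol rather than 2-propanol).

The parent chain contains 8 carbons (octane).
Number the chain so that the substituent locant set {2,4,5} is lower than {4,5,7} at the first point of difference.
With this numbering: a bromo group at C-2; an ethyl group at C-4; a methyl group at C-5.
The substituents are ordered alphabetically, ignoring any di-/tri- multipliers.
Assembling the pieces gives 2-bromo-4-ethyl-5-methyloctane.

2-bromo-4-ethyl-5-methyloctane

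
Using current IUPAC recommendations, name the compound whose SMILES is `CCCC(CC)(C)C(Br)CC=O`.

The longest chain bearing the –CHO group is 7 carbons long (heptane).
The highest-priority functional group is an aldehyde (terminal –CHO), so the name ends in -al.
The numbering direction is chosen so that the aldehyde carbon is C-1 by definition.
With this numbering: a bromo group at C-3; an ethyl group at C-4; a methyl group at C-4.
The substituents are ordered alphabetically, ignoring any di-/tri- multipliers.
Putting it together: 3-bromo-4-ethyl-4-methylheptanal.

3-bromo-4-ethyl-4-methylheptanal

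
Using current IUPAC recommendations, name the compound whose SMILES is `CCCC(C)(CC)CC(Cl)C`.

The longest continuous carbon chain has 7 atoms, so the parent hydride is heptane.
The numbering direction is chosen so that the substituent locant set {2,4,4} is lower than {4,4,6} at the first point of difference.
That gives a chloro group at C-2; an ethyl group at C-4; a methyl group at C-4.
Substituent prefixes are cited in alphabetical order (multiplying prefixes like di-/tri- are ignored for ordering).
Putting it together: 2-chloro-4-ethyl-4-methylheptane.

2-chloro-4-ethyl-4-methylheptane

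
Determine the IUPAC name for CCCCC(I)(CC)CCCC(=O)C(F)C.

The longest carbon chain that includes the carbonyl has 11 carbons, so the parent hydride is undecane.
The principal characteristic group is a ketone (C=O on an internal carbon), named with the suffix -one.
Number the chain so that numbering from this end puts the carbonyl group at C-3 rather than C-9.
That gives the carbonyl at C-3; an ethyl group at C-7; a fluoro group at C-2; an iodo group at C-7.
The substituents are ordered alphabetically, ignoring any di-/tri- multipliers.
Putting it together: 7-ethyl-2-fluoro-7-iodoundecan-3-one.

7-ethyl-2-fluoro-7-iodoundecan-3-one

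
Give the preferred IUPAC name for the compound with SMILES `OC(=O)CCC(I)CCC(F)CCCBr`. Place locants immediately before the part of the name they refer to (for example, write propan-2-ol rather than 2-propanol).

The longest chain bearing the –COOH group is 10 carbons long (decane).
A carboxylic acid (terminal –COOH) is the principal characteristic group, giving the suffix -oic acid.
The numbering direction is chosen so that the carboxylic acid carbon is C-1 by definition.
That gives a bromo group at C-10; a fluoro group at C-7; an iodo group at C-4.
The substituents are ordered alphabetically, ignoring any di-/tri- multipliers.
Putting it together: 10-bromo-7-fluoro-4-iododecanoic acid.

10-bromo-7-fluoro-4-iododecanoic acid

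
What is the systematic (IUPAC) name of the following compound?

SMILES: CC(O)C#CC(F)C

The longest chain bearing the –OH group and the multiple bond is 6 carbons long (hexane).
The highest-priority functional group is an alcohol (–OH), so the name ends in -ol.
There is one C≡C triple bond, indicated by the ending -yne.
Choose the numbering such that numbering from this end puts the hydroxyl group at C-2 rather than C-5.
With this numbering: the hydroxyl at C-2; the triple bond between C-3 and C-4; a fluoro group at C-5.
Putting it together: 5-fluorohex-3-yn-2-ol.

5-fluorohex-3-yn-2-ol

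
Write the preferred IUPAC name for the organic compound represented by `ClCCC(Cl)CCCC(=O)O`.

5,7-dichloroheptanoic acid

The longest carbon chain that includes the –COOH group has 7 carbons, so the parent hydride is heptane.
The highest-priority functional group is a carboxylic acid (terminal –COOH), so the name ends in -oic acid.
The numbering direction is chosen so that the carboxylic acid carbon is C-1 by definition.
With this numbering: chloro groups at C-5 and C-7.
The name is 5,7-dichloroheptanoic acid.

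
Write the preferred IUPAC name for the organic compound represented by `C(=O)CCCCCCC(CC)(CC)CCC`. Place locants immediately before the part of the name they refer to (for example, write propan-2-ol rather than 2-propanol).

The longest carbon chain that includes the –CHO group has 11 carbons, so the parent hydride is undecane.
An aldehyde (terminal –CHO) is the principal characteristic group, giving the suffix -al.
The numbering direction is chosen so that the aldehyde carbon is C-1 by definition.
With this numbering: two ethyl groups at C-8.
The name is 8,8-diethylundecanal.

8,8-diethylundecanal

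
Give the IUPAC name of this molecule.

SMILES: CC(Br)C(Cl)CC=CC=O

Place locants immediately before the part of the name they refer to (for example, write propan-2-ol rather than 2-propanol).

6-bromo-5-chlorohept-2-enal

The longest carbon chain that includes the –CHO group and the multiple bond has 7 carbons, so the parent hydride is heptane.
An aldehyde (terminal –CHO) is the principal characteristic group, giving the suffix -al.
There is one C=C double bond, indicated by the ending -ene.
The numbering direction is chosen so that the aldehyde carbon is C-1 by definition.
This places the double bond between C-2 and C-3; a bromo group at C-6; a chloro group at C-5.
Prefixes are listed alphabetically: bromo, chloro.
Assembling the pieces gives 6-bromo-5-chlorohept-2-enal.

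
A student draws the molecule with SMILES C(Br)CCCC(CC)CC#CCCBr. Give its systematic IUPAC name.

Counting along the main chain through the multiple bond gives 10 carbons: the parent is decane.
A C≡C triple bond in the chain gives the infix -yne-.
Choose the numbering such that numbering from this end puts the triple bond at C-3 rather than C-7.
This places the triple bond between C-3 and C-4; bromo groups at C-1 and C-10; an ethyl group at C-6.
Prefixes are listed alphabetically: bromo, ethyl.
The name is 1,10-dibromo-6-ethyldec-3-yne.

1,10-dibromo-6-ethyldec-3-yne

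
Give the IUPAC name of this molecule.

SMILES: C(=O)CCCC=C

hex-5-enal

The longest chain bearing the –CHO group and the multiple bond is 6 carbons long (hexane).
The principal characteristic group is an aldehyde (terminal –CHO), named with the suffix -al.
There is one C=C double bond, indicated by the ending -ene.
The numbering direction is chosen so that the aldehyde carbon is C-1 by definition.
That gives the double bond between C-5 and C-6.
The name is hex-5-enal.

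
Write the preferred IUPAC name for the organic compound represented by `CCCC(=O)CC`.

hexan-3-one

The longest chain bearing the carbonyl is 6 carbons long (hexane).
The principal characteristic group is a ketone (C=O on an internal carbon), named with the suffix -one.
Choose the numbering such that numbering from this end puts the carbonyl group at C-3 rather than C-4.
This places the carbonyl at C-3.
Putting it together: hexan-3-one.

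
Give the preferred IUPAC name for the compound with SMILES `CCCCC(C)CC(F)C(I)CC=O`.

The longest carbon chain that includes the –CHO group has 10 carbons, so the parent hydride is decane.
The principal characteristic group is an aldehyde (terminal –CHO), named with the suffix -al.
Choose the numbering such that the aldehyde carbon is C-1 by definition.
This places a fluoro group at C-4; an iodo group at C-3; a methyl group at C-6.
Substituent prefixes are cited in alphabetical order (multiplying prefixes like di-/tri- are ignored for ordering).
The name is 4-fluoro-3-iodo-6-methyldecanal.

4-fluoro-3-iodo-6-methyldecanal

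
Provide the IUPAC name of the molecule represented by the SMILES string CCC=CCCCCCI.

9-iodonon-3-ene

Counting along the main chain through the multiple bond gives 9 carbons: the parent is nonane.
The chain contains a C=C double bond, so the unsaturation ending is -ene.
The numbering direction is chosen so that numbering from this end puts the double bond at C-3 rather than C-6.
That gives the double bond between C-3 and C-4; an iodo group at C-9.
The name is 9-iodonon-3-ene.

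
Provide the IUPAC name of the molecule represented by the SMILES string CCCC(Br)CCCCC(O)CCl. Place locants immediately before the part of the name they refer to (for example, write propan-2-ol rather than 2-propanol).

Counting along the main chain through the –OH group gives 10 carbons: the parent is decane.
An alcohol (–OH) is the principal characteristic group, giving the suffix -ol.
Number the chain so that numbering from this end puts the hydroxyl group at C-2 rather than C-9.
That gives the hydroxyl at C-2; a bromo group at C-7; a chloro group at C-1.
The substituents are ordered alphabetically, ignoring any di-/tri- multipliers.
The name is 7-bromo-1-chlorodecan-2-ol.

7-bromo-1-chlorodecan-2-ol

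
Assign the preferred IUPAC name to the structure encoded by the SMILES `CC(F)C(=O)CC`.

2-fluoropentan-3-one

Counting along the main chain through the carbonyl gives 5 carbons: the parent is pentane.
The principal characteristic group is a ketone (C=O on an internal carbon), named with the suffix -one.
Choose the numbering such that the substituent locant set {2} is lower than {4} at the first point of difference.
With this numbering: the carbonyl at C-3; a fluoro group at C-2.
Putting it together: 2-fluoropentan-3-one.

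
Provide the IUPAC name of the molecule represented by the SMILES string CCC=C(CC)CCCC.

The longest carbon chain that includes the multiple bond has 8 carbons, so the parent hydride is octane.
A C=C double bond in the chain gives the infix -ene-.
Choose the numbering such that numbering from this end puts the double bond at C-3 rather than C-5.
This places the double bond between C-3 and C-4; an ethyl group at C-4.
Assembling the pieces gives 4-ethyloct-3-ene.

4-ethyloct-3-ene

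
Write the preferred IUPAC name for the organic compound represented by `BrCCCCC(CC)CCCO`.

Counting along the main chain through the –OH group gives 8 carbons: the parent is octane.
The highest-priority functional group is an alcohol (–OH), so the name ends in -ol.
The numbering direction is chosen so that numbering from this end puts the hydroxyl group at C-1 rather than C-8.
That gives the hydroxyl at C-1; a bromo group at C-8; an ethyl group at C-4.
Prefixes are listed alphabetically: bromo, ethyl.
Assembling the pieces gives 8-bromo-4-ethyloctan-1-ol.

8-bromo-4-ethyloctan-1-ol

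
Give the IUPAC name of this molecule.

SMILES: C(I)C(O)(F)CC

2-fluoro-1-iodobutan-2-ol

The longest chain bearing the –OH group is 4 carbons long (butane).
The highest-priority functional group is an alcohol (–OH), so the name ends in -ol.
The numbering direction is chosen so that numbering from this end puts the hydroxyl group at C-2 rather than C-3.
With this numbering: the hydroxyl at C-2; a fluoro group at C-2; an iodo group at C-1.
The substituents are ordered alphabetically, ignoring any di-/tri- multipliers.
Putting it together: 2-fluoro-1-iodobutan-2-ol.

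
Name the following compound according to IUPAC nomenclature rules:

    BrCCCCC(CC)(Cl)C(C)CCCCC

1-bromo-5-chloro-5-ethyl-6-methylundecane

The longest continuous carbon chain has 11 atoms, so the parent hydride is undecane.
The numbering direction is chosen so that the substituent locant set {1,5,5,6} is lower than {6,7,7,11} at the first point of difference.
With this numbering: a bromo group at C-1; a chloro group at C-5; an ethyl group at C-5; a methyl group at C-6.
Substituent prefixes are cited in alphabetical order (multiplying prefixes like di-/tri- are ignored for ordering).
Putting it together: 1-bromo-5-chloro-5-ethyl-6-methylundecane.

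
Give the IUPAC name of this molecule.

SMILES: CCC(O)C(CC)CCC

4-ethylheptan-3-ol

The longest carbon chain that includes the –OH group has 7 carbons, so the parent hydride is heptane.
The principal characteristic group is an alcohol (–OH), named with the suffix -ol.
Number the chain so that numbering from this end puts the hydroxyl group at C-3 rather than C-5.
With this numbering: the hydroxyl at C-3; an ethyl group at C-4.
The name is 4-ethylheptan-3-ol.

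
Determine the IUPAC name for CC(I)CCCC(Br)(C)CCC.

6-bromo-2-iodo-6-methylnonane

The longest carbon chain is 9 atoms: the parent is nonane.
Choose the numbering such that the substituent locant set {2,6,6} is lower than {4,4,8} at the first point of difference.
That gives a bromo group at C-6; an iodo group at C-2; a methyl group at C-6.
The substituents are ordered alphabetically, ignoring any di-/tri- multipliers.
Putting it together: 6-bromo-2-iodo-6-methylnonane.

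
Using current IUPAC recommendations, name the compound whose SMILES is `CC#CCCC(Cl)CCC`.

6-chloronon-2-yne

The longest carbon chain that includes the multiple bond has 9 carbons, so the parent hydride is nonane.
A C≡C triple bond in the chain gives the infix -yne-.
Choose the numbering such that numbering from this end puts the triple bond at C-2 rather than C-7.
This places the triple bond between C-2 and C-3; a chloro group at C-6.
Assembling the pieces gives 6-chloronon-2-yne.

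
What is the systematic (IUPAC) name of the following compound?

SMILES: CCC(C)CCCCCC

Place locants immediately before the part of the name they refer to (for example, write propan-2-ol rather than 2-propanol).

The longest continuous carbon chain has 9 atoms, so the parent hydride is nonane.
The numbering direction is chosen so that the substituent locant set {3} is lower than {7} at the first point of difference.
That gives a methyl group at C-3.
Putting it together: 3-methylnonane.

3-methylnonane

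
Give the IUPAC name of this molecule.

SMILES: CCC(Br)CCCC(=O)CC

7-bromononan-3-one

Counting along the main chain through the carbonyl gives 9 carbons: the parent is nonane.
The highest-priority functional group is a ketone (C=O on an internal carbon), so the name ends in -one.
Number the chain so that numbering from this end puts the carbonyl group at C-3 rather than C-7.
This places the carbonyl at C-3; a bromo group at C-7.
Putting it together: 7-bromononan-3-one.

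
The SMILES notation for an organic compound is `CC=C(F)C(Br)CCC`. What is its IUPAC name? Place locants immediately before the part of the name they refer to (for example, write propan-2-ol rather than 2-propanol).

4-bromo-3-fluorohept-2-ene

The longest chain bearing the multiple bond is 7 carbons long (heptane).
The chain contains a C=C double bond, so the unsaturation ending is -ene.
Number the chain so that numbering from this end puts the double bond at C-2 rather than C-5.
This places the double bond between C-2 and C-3; a bromo group at C-4; a fluoro group at C-3.
Substituent prefixes are cited in alphabetical order (multiplying prefixes like di-/tri- are ignored for ordering).
Putting it together: 4-bromo-3-fluorohept-2-ene.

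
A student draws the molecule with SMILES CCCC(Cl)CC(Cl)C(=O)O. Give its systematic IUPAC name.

2,4-dichloroheptanoic acid

Counting along the main chain through the –COOH group gives 7 carbons: the parent is heptane.
The highest-priority functional group is a carboxylic acid (terminal –COOH), so the name ends in -oic acid.
Choose the numbering such that the carboxylic acid carbon is C-1 by definition.
With this numbering: chloro groups at C-2 and C-4.
The name is 2,4-dichloroheptanoic acid.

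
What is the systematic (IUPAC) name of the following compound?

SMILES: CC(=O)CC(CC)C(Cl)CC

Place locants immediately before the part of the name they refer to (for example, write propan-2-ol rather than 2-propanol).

5-chloro-4-ethylheptan-2-one

The longest carbon chain that includes the carbonyl has 7 carbons, so the parent hydride is heptane.
The highest-priority functional group is a ketone (C=O on an internal carbon), so the name ends in -one.
The numbering direction is chosen so that numbering from this end puts the carbonyl group at C-2 rather than C-6.
With this numbering: the carbonyl at C-2; a chloro group at C-5; an ethyl group at C-4.
The substituents are ordered alphabetically, ignoring any di-/tri- multipliers.
Putting it together: 5-chloro-4-ethylheptan-2-one.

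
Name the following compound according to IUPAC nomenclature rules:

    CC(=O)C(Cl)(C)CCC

3-chloro-3-methylhexan-2-one

The longest chain bearing the carbonyl is 6 carbons long (hexane).
The highest-priority functional group is a ketone (C=O on an internal carbon), so the name ends in -one.
The numbering direction is chosen so that numbering from this end puts the carbonyl group at C-2 rather than C-5.
That gives the carbonyl at C-2; a chloro group at C-3; a methyl group at C-3.
The substituents are ordered alphabetically, ignoring any di-/tri- multipliers.
Putting it together: 3-chloro-3-methylhexan-2-one.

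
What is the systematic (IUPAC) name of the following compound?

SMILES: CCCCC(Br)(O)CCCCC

The longest chain bearing the –OH group is 10 carbons long (decane).
The highest-priority functional group is an alcohol (–OH), so the name ends in -ol.
Choose the numbering such that numbering from this end puts the hydroxyl group at C-5 rather than C-6.
That gives the hydroxyl at C-5; a bromo group at C-5.
Assembling the pieces gives 5-bromodecan-5-ol.

5-bromodecan-5-ol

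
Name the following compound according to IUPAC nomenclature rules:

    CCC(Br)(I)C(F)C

3-bromo-2-fluoro-3-iodopentane

The longest carbon chain is 5 atoms: the parent is pentane.
The numbering direction is chosen so that the substituent locant set {2,3,3} is lower than {3,3,4} at the first point of difference.
This places a bromo group at C-3; a fluoro group at C-2; an iodo group at C-3.
Prefixes are listed alphabetically: bromo, fluoro, iodo.
Assembling the pieces gives 3-bromo-2-fluoro-3-iodopentane.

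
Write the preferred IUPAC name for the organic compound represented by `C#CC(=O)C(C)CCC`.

The longest chain bearing the carbonyl and the multiple bond is 7 carbons long (heptane).
A ketone (C=O on an internal carbon) is the principal characteristic group, giving the suffix -one.
There is one C≡C triple bond, indicated by the ending -yne.
Number the chain so that numbering from this end puts the carbonyl group at C-3 rather than C-5.
This places the carbonyl at C-3; the triple bond between C-1 and C-2; a methyl group at C-4.
The name is 4-methylhept-1-yn-3-one.

4-methylhept-1-yn-3-one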